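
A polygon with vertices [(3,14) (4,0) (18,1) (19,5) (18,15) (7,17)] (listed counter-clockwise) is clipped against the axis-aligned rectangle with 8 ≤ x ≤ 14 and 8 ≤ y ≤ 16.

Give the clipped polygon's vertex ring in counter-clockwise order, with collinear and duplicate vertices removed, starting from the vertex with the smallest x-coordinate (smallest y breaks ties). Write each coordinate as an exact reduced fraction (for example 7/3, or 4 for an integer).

Clipped polygon: [(8,8) (14,8) (14,173/11) (25/2,16) (8,16)]

1. After x ≥ 8: [(8,2/7) (18,1) (19,5) (18,15) (8,185/11)]
2. After x ≤ 14: [(8,2/7) (14,5/7) (14,173/11) (8,185/11)]
3. After y ≥ 8: [(8,8) (14,8) (14,173/11) (8,185/11)]
4. After y ≤ 16: [(8,16) (8,8) (14,8) (14,173/11) (25/2,16)]
5. Canonical ring: [(8,8) (14,8) (14,173/11) (25/2,16) (8,16)]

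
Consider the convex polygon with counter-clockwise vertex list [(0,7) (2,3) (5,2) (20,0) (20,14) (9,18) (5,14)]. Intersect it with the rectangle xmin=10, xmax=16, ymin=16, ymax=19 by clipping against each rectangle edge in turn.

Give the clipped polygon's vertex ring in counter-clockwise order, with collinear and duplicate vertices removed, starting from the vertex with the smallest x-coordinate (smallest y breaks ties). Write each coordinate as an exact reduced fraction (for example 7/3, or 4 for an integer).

1. After x ≥ 10: [(10,4/3) (20,0) (20,14) (10,194/11)]
2. After x ≤ 16: [(10,4/3) (16,8/15) (16,170/11) (10,194/11)]
3. After y ≥ 16: [(10,16) (29/2,16) (10,194/11)]
4. After y ≤ 19: [(10,16) (29/2,16) (10,194/11)]
5. Canonical ring: [(10,16) (29/2,16) (10,194/11)]

Clipped polygon: [(10,16) (29/2,16) (10,194/11)]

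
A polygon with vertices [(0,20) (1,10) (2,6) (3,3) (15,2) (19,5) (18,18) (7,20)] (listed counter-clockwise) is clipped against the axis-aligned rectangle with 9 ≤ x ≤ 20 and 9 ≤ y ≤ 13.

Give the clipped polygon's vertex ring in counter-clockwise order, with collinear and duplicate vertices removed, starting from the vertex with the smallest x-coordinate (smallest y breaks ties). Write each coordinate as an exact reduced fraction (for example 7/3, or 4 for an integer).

1. After x ≥ 9: [(9,5/2) (15,2) (19,5) (18,18) (9,216/11)]
2. After x ≤ 20: [(9,5/2) (15,2) (19,5) (18,18) (9,216/11)]
3. After y ≥ 9: [(9,9) (243/13,9) (18,18) (9,216/11)]
4. After y ≤ 13: [(9,13) (9,9) (243/13,9) (239/13,13)]
5. Canonical ring: [(9,9) (243/13,9) (239/13,13) (9,13)]

Clipped polygon: [(9,9) (243/13,9) (239/13,13) (9,13)]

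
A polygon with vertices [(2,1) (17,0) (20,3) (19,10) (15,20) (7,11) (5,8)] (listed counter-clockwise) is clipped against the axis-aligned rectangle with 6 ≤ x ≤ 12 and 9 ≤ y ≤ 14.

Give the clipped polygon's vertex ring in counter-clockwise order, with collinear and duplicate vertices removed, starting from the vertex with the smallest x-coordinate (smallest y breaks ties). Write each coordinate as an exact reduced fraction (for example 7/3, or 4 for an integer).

1. After x ≥ 6: [(6,11/15) (17,0) (20,3) (19,10) (15,20) (7,11) (6,19/2)]
2. After x ≤ 12: [(6,11/15) (12,1/3) (12,133/8) (7,11) (6,19/2)]
3. After y ≥ 9: [(6,9) (12,9) (12,133/8) (7,11) (6,19/2)]
4. After y ≤ 14: [(6,9) (12,9) (12,14) (29/3,14) (7,11) (6,19/2)]
5. Canonical ring: [(6,9) (12,9) (12,14) (29/3,14) (7,11) (6,19/2)]

Clipped polygon: [(6,9) (12,9) (12,14) (29/3,14) (7,11) (6,19/2)]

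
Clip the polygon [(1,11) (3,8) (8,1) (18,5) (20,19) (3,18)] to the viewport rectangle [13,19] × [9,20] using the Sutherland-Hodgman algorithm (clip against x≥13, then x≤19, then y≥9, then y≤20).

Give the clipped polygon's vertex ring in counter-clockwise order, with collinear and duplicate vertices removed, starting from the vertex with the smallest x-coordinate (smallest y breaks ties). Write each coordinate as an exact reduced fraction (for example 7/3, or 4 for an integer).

Clipped polygon: [(13,9) (130/7,9) (19,12) (19,322/17) (13,316/17)]

1. After x ≥ 13: [(13,3) (18,5) (20,19) (13,316/17)]
2. After x ≤ 19: [(13,3) (18,5) (19,12) (19,322/17) (13,316/17)]
3. After y ≥ 9: [(13,9) (130/7,9) (19,12) (19,322/17) (13,316/17)]
4. After y ≤ 20: [(13,9) (130/7,9) (19,12) (19,322/17) (13,316/17)]
5. Canonical ring: [(13,9) (130/7,9) (19,12) (19,322/17) (13,316/17)]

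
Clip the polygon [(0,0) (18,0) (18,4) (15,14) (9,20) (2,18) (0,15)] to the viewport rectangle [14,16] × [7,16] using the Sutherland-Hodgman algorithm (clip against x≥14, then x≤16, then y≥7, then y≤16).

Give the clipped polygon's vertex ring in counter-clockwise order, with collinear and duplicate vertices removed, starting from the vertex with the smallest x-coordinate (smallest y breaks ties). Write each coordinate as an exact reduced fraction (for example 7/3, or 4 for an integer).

1. After x ≥ 14: [(14,0) (18,0) (18,4) (15,14) (14,15)]
2. After x ≤ 16: [(14,0) (16,0) (16,32/3) (15,14) (14,15)]
3. After y ≥ 7: [(14,7) (16,7) (16,32/3) (15,14) (14,15)]
4. After y ≤ 16: [(14,7) (16,7) (16,32/3) (15,14) (14,15)]
5. Canonical ring: [(14,7) (16,7) (16,32/3) (15,14) (14,15)]

Clipped polygon: [(14,7) (16,7) (16,32/3) (15,14) (14,15)]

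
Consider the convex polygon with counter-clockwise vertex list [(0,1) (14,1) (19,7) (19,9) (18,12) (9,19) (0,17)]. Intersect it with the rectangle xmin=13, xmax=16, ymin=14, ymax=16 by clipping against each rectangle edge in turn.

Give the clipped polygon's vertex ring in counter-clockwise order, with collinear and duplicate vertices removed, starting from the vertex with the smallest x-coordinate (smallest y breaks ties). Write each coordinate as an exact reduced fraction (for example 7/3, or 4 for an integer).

Clipped polygon: [(13,14) (108/7,14) (13,143/9)]

1. After x ≥ 13: [(13,1) (14,1) (19,7) (19,9) (18,12) (13,143/9)]
2. After x ≤ 16: [(13,1) (14,1) (16,17/5) (16,122/9) (13,143/9)]
3. After y ≥ 14: [(13,14) (108/7,14) (13,143/9)]
4. After y ≤ 16: [(13,14) (108/7,14) (13,143/9)]
5. Canonical ring: [(13,14) (108/7,14) (13,143/9)]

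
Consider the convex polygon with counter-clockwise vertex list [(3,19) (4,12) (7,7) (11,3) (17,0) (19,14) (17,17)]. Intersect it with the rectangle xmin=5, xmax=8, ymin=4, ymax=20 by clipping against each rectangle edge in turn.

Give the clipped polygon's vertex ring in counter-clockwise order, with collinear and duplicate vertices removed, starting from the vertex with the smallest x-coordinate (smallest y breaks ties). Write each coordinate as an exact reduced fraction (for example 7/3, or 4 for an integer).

1. After x ≥ 5: [(5,131/7) (5,31/3) (7,7) (11,3) (17,0) (19,14) (17,17)]
2. After x ≤ 8: [(8,128/7) (5,131/7) (5,31/3) (7,7) (8,6)]
3. After y ≥ 4: [(8,128/7) (5,131/7) (5,31/3) (7,7) (8,6)]
4. After y ≤ 20: [(8,128/7) (5,131/7) (5,31/3) (7,7) (8,6)]
5. Canonical ring: [(5,31/3) (7,7) (8,6) (8,128/7) (5,131/7)]

Clipped polygon: [(5,31/3) (7,7) (8,6) (8,128/7) (5,131/7)]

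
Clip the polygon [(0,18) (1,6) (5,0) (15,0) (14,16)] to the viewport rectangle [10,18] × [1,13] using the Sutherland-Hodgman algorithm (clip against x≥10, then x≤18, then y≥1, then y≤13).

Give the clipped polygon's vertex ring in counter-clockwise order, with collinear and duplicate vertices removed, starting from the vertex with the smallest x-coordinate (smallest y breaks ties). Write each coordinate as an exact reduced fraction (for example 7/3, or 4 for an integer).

1. After x ≥ 10: [(10,116/7) (10,0) (15,0) (14,16)]
2. After x ≤ 18: [(10,116/7) (10,0) (15,0) (14,16)]
3. After y ≥ 1: [(10,116/7) (10,1) (239/16,1) (14,16)]
4. After y ≤ 13: [(10,13) (10,1) (239/16,1) (227/16,13)]
5. Canonical ring: [(10,1) (239/16,1) (227/16,13) (10,13)]

Clipped polygon: [(10,1) (239/16,1) (227/16,13) (10,13)]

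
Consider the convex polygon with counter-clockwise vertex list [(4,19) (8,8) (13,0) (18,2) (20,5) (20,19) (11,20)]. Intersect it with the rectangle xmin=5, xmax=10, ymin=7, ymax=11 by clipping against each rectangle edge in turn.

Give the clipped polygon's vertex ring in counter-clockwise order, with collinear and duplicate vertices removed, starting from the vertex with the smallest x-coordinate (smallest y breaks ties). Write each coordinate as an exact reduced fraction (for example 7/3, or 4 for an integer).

Clipped polygon: [(76/11,11) (8,8) (69/8,7) (10,7) (10,11)]

1. After x ≥ 5: [(5,134/7) (5,65/4) (8,8) (13,0) (18,2) (20,5) (20,19) (11,20)]
2. After x ≤ 10: [(10,139/7) (5,134/7) (5,65/4) (8,8) (10,24/5)]
3. After y ≥ 7: [(10,7) (10,139/7) (5,134/7) (5,65/4) (8,8) (69/8,7)]
4. After y ≤ 11: [(10,7) (10,11) (76/11,11) (8,8) (69/8,7)]
5. Canonical ring: [(76/11,11) (8,8) (69/8,7) (10,7) (10,11)]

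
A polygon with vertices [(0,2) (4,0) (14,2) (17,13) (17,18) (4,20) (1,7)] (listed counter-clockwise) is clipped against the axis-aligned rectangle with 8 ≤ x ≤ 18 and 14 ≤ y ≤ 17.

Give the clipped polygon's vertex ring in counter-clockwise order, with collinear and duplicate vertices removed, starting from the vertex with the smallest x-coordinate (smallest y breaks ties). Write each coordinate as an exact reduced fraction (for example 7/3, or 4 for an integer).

1. After x ≥ 8: [(8,4/5) (14,2) (17,13) (17,18) (8,252/13)]
2. After x ≤ 18: [(8,4/5) (14,2) (17,13) (17,18) (8,252/13)]
3. After y ≥ 14: [(8,14) (17,14) (17,18) (8,252/13)]
4. After y ≤ 17: [(8,17) (8,14) (17,14) (17,17)]
5. Canonical ring: [(8,14) (17,14) (17,17) (8,17)]

Clipped polygon: [(8,14) (17,14) (17,17) (8,17)]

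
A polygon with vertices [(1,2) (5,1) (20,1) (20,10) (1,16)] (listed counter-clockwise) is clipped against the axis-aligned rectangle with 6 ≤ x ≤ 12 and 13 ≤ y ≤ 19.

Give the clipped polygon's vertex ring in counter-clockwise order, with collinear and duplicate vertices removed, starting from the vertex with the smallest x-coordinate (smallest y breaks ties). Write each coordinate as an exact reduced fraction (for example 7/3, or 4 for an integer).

Clipped polygon: [(6,13) (21/2,13) (6,274/19)]

1. After x ≥ 6: [(6,1) (20,1) (20,10) (6,274/19)]
2. After x ≤ 12: [(6,1) (12,1) (12,238/19) (6,274/19)]
3. After y ≥ 13: [(6,13) (21/2,13) (6,274/19)]
4. After y ≤ 19: [(6,13) (21/2,13) (6,274/19)]
5. Canonical ring: [(6,13) (21/2,13) (6,274/19)]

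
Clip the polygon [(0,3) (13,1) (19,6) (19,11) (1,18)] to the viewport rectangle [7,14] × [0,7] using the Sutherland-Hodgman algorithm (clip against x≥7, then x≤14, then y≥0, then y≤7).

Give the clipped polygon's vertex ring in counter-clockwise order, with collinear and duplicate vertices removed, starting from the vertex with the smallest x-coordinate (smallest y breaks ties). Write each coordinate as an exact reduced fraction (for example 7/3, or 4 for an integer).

1. After x ≥ 7: [(7,25/13) (13,1) (19,6) (19,11) (7,47/3)]
2. After x ≤ 14: [(7,25/13) (13,1) (14,11/6) (14,233/18) (7,47/3)]
3. After y ≥ 0: [(7,25/13) (13,1) (14,11/6) (14,233/18) (7,47/3)]
4. After y ≤ 7: [(7,7) (7,25/13) (13,1) (14,11/6) (14,7)]
5. Canonical ring: [(7,25/13) (13,1) (14,11/6) (14,7) (7,7)]

Clipped polygon: [(7,25/13) (13,1) (14,11/6) (14,7) (7,7)]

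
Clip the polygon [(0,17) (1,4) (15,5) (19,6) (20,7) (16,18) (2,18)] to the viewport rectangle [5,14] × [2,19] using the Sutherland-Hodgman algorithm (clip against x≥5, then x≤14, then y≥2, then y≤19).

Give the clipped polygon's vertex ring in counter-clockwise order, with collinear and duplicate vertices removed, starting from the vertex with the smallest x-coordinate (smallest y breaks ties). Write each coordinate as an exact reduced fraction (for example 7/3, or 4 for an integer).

Clipped polygon: [(5,30/7) (14,69/14) (14,18) (5,18)]

1. After x ≥ 5: [(5,30/7) (15,5) (19,6) (20,7) (16,18) (5,18)]
2. After x ≤ 14: [(5,30/7) (14,69/14) (14,18) (5,18)]
3. After y ≥ 2: [(5,30/7) (14,69/14) (14,18) (5,18)]
4. After y ≤ 19: [(5,30/7) (14,69/14) (14,18) (5,18)]
5. Canonical ring: [(5,30/7) (14,69/14) (14,18) (5,18)]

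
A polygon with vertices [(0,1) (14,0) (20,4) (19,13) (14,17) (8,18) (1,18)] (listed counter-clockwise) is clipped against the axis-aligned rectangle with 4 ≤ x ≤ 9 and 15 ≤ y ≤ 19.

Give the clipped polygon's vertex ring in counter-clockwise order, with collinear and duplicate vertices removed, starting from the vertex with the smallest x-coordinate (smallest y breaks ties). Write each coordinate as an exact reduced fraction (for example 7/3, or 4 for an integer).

1. After x ≥ 4: [(4,5/7) (14,0) (20,4) (19,13) (14,17) (8,18) (4,18)]
2. After x ≤ 9: [(4,5/7) (9,5/14) (9,107/6) (8,18) (4,18)]
3. After y ≥ 15: [(4,15) (9,15) (9,107/6) (8,18) (4,18)]
4. After y ≤ 19: [(4,15) (9,15) (9,107/6) (8,18) (4,18)]
5. Canonical ring: [(4,15) (9,15) (9,107/6) (8,18) (4,18)]

Clipped polygon: [(4,15) (9,15) (9,107/6) (8,18) (4,18)]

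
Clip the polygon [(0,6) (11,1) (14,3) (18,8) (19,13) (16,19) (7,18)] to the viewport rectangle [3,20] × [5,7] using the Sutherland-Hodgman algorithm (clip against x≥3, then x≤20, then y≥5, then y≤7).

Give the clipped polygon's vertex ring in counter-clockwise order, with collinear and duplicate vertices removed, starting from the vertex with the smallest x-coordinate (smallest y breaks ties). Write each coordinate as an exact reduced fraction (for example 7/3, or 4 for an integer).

Clipped polygon: [(3,5) (78/5,5) (86/5,7) (3,7)]

1. After x ≥ 3: [(3,78/7) (3,51/11) (11,1) (14,3) (18,8) (19,13) (16,19) (7,18)]
2. After x ≤ 20: [(3,78/7) (3,51/11) (11,1) (14,3) (18,8) (19,13) (16,19) (7,18)]
3. After y ≥ 5: [(3,78/7) (3,5) (78/5,5) (18,8) (19,13) (16,19) (7,18)]
4. After y ≤ 7: [(3,7) (3,5) (78/5,5) (86/5,7)]
5. Canonical ring: [(3,5) (78/5,5) (86/5,7) (3,7)]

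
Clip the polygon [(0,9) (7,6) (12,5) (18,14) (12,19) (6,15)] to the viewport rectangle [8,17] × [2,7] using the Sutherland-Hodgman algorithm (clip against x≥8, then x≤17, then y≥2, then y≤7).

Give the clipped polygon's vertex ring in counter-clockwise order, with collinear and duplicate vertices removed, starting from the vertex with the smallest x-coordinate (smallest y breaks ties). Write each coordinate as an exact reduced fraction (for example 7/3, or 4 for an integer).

Clipped polygon: [(8,29/5) (12,5) (40/3,7) (8,7)]

1. After x ≥ 8: [(8,29/5) (12,5) (18,14) (12,19) (8,49/3)]
2. After x ≤ 17: [(8,29/5) (12,5) (17,25/2) (17,89/6) (12,19) (8,49/3)]
3. After y ≥ 2: [(8,29/5) (12,5) (17,25/2) (17,89/6) (12,19) (8,49/3)]
4. After y ≤ 7: [(8,7) (8,29/5) (12,5) (40/3,7)]
5. Canonical ring: [(8,29/5) (12,5) (40/3,7) (8,7)]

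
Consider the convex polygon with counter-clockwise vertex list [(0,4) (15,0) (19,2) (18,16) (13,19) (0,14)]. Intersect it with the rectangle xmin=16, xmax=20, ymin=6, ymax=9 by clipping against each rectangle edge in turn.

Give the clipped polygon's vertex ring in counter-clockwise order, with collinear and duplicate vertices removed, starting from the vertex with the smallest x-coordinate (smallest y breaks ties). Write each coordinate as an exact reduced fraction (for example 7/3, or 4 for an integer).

1. After x ≥ 16: [(16,1/2) (19,2) (18,16) (16,86/5)]
2. After x ≤ 20: [(16,1/2) (19,2) (18,16) (16,86/5)]
3. After y ≥ 6: [(16,6) (131/7,6) (18,16) (16,86/5)]
4. After y ≤ 9: [(16,9) (16,6) (131/7,6) (37/2,9)]
5. Canonical ring: [(16,6) (131/7,6) (37/2,9) (16,9)]

Clipped polygon: [(16,6) (131/7,6) (37/2,9) (16,9)]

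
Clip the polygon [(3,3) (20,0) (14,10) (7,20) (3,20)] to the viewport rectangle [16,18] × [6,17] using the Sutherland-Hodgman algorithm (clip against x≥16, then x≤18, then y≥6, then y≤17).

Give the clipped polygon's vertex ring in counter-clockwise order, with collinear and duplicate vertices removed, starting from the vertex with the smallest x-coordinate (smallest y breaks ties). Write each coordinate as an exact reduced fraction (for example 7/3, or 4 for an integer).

1. After x ≥ 16: [(16,12/17) (20,0) (16,20/3)]
2. After x ≤ 18: [(16,12/17) (18,6/17) (18,10/3) (16,20/3)]
3. After y ≥ 6: [(16,6) (82/5,6) (16,20/3)]
4. After y ≤ 17: [(16,6) (82/5,6) (16,20/3)]
5. Canonical ring: [(16,6) (82/5,6) (16,20/3)]

Clipped polygon: [(16,6) (82/5,6) (16,20/3)]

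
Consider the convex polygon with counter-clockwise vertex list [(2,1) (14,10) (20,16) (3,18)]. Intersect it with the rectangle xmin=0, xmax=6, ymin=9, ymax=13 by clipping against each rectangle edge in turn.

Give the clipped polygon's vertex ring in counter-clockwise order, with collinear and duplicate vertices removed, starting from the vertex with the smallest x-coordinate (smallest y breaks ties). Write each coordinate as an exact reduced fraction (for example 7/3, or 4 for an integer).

Clipped polygon: [(42/17,9) (6,9) (6,13) (46/17,13)]

1. After x ≥ 0: [(2,1) (14,10) (20,16) (3,18)]
2. After x ≤ 6: [(2,1) (6,4) (6,300/17) (3,18)]
3. After y ≥ 9: [(42/17,9) (6,9) (6,300/17) (3,18)]
4. After y ≤ 13: [(46/17,13) (42/17,9) (6,9) (6,13)]
5. Canonical ring: [(42/17,9) (6,9) (6,13) (46/17,13)]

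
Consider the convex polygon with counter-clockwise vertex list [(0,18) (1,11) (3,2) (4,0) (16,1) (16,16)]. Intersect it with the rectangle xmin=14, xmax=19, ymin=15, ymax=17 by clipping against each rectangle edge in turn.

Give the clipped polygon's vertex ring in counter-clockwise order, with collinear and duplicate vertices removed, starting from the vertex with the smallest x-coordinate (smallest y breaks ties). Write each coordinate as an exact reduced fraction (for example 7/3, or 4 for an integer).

1. After x ≥ 14: [(14,65/4) (14,5/6) (16,1) (16,16)]
2. After x ≤ 19: [(14,65/4) (14,5/6) (16,1) (16,16)]
3. After y ≥ 15: [(14,65/4) (14,15) (16,15) (16,16)]
4. After y ≤ 17: [(14,65/4) (14,15) (16,15) (16,16)]
5. Canonical ring: [(14,15) (16,15) (16,16) (14,65/4)]

Clipped polygon: [(14,15) (16,15) (16,16) (14,65/4)]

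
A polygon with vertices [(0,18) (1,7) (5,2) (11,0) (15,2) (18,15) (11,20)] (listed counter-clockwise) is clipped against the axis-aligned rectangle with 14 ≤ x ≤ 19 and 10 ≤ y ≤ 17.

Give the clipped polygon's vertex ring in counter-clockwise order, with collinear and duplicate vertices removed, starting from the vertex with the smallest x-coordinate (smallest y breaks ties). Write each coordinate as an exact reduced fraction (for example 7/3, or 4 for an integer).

Clipped polygon: [(14,10) (219/13,10) (18,15) (76/5,17) (14,17)]

1. After x ≥ 14: [(14,3/2) (15,2) (18,15) (14,125/7)]
2. After x ≤ 19: [(14,3/2) (15,2) (18,15) (14,125/7)]
3. After y ≥ 10: [(14,10) (219/13,10) (18,15) (14,125/7)]
4. After y ≤ 17: [(14,17) (14,10) (219/13,10) (18,15) (76/5,17)]
5. Canonical ring: [(14,10) (219/13,10) (18,15) (76/5,17) (14,17)]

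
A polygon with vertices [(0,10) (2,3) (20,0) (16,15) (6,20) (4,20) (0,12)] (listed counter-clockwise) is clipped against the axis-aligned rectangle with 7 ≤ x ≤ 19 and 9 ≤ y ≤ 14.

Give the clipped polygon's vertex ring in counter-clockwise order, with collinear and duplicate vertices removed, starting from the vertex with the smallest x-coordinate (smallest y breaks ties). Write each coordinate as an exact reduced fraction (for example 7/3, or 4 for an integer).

Clipped polygon: [(7,9) (88/5,9) (244/15,14) (7,14)]

1. After x ≥ 7: [(7,13/6) (20,0) (16,15) (7,39/2)]
2. After x ≤ 19: [(7,13/6) (19,1/6) (19,15/4) (16,15) (7,39/2)]
3. After y ≥ 9: [(7,9) (88/5,9) (16,15) (7,39/2)]
4. After y ≤ 14: [(7,14) (7,9) (88/5,9) (244/15,14)]
5. Canonical ring: [(7,9) (88/5,9) (244/15,14) (7,14)]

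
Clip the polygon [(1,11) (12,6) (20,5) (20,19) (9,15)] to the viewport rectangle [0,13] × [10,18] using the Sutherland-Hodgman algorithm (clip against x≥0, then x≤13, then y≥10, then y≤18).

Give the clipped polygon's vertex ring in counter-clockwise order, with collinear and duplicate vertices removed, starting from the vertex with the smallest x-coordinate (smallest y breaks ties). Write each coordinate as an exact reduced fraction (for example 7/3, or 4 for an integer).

1. After x ≥ 0: [(1,11) (12,6) (20,5) (20,19) (9,15)]
2. After x ≤ 13: [(1,11) (12,6) (13,47/8) (13,181/11) (9,15)]
3. After y ≥ 10: [(1,11) (16/5,10) (13,10) (13,181/11) (9,15)]
4. After y ≤ 18: [(1,11) (16/5,10) (13,10) (13,181/11) (9,15)]
5. Canonical ring: [(1,11) (16/5,10) (13,10) (13,181/11) (9,15)]

Clipped polygon: [(1,11) (16/5,10) (13,10) (13,181/11) (9,15)]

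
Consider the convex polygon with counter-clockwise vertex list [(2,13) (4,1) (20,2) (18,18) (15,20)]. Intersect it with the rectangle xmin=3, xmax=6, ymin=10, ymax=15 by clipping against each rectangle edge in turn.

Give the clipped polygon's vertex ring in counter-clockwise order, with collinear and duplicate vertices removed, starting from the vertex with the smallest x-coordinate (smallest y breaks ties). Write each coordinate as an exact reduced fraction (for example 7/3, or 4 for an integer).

1. After x ≥ 3: [(3,176/13) (3,7) (4,1) (20,2) (18,18) (15,20)]
2. After x ≤ 6: [(6,197/13) (3,176/13) (3,7) (4,1) (6,9/8)]
3. After y ≥ 10: [(6,10) (6,197/13) (3,176/13) (3,10)]
4. After y ≤ 15: [(6,10) (6,15) (40/7,15) (3,176/13) (3,10)]
5. Canonical ring: [(3,10) (6,10) (6,15) (40/7,15) (3,176/13)]

Clipped polygon: [(3,10) (6,10) (6,15) (40/7,15) (3,176/13)]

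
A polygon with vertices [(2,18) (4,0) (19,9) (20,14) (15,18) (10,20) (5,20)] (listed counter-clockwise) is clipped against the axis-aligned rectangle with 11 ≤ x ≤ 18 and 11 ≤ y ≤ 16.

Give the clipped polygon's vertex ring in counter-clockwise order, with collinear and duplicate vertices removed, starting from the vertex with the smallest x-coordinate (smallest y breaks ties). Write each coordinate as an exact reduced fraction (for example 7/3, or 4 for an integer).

Clipped polygon: [(11,11) (18,11) (18,78/5) (35/2,16) (11,16)]

1. After x ≥ 11: [(11,21/5) (19,9) (20,14) (15,18) (11,98/5)]
2. After x ≤ 18: [(11,21/5) (18,42/5) (18,78/5) (15,18) (11,98/5)]
3. After y ≥ 11: [(11,11) (18,11) (18,78/5) (15,18) (11,98/5)]
4. After y ≤ 16: [(11,16) (11,11) (18,11) (18,78/5) (35/2,16)]
5. Canonical ring: [(11,11) (18,11) (18,78/5) (35/2,16) (11,16)]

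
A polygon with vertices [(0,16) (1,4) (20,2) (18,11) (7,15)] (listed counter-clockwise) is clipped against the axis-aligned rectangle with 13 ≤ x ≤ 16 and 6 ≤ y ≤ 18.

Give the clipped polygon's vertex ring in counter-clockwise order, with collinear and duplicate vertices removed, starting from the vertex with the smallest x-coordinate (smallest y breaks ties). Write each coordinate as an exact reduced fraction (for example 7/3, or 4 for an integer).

Clipped polygon: [(13,6) (16,6) (16,129/11) (13,141/11)]

1. After x ≥ 13: [(13,52/19) (20,2) (18,11) (13,141/11)]
2. After x ≤ 16: [(13,52/19) (16,46/19) (16,129/11) (13,141/11)]
3. After y ≥ 6: [(13,6) (16,6) (16,129/11) (13,141/11)]
4. After y ≤ 18: [(13,6) (16,6) (16,129/11) (13,141/11)]
5. Canonical ring: [(13,6) (16,6) (16,129/11) (13,141/11)]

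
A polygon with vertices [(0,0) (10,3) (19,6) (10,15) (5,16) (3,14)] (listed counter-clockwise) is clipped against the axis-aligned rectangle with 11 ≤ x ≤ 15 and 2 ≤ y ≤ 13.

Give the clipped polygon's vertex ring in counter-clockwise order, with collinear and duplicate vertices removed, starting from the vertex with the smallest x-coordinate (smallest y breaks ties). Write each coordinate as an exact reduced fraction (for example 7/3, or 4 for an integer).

1. After x ≥ 11: [(11,10/3) (19,6) (11,14)]
2. After x ≤ 15: [(11,10/3) (15,14/3) (15,10) (11,14)]
3. After y ≥ 2: [(11,10/3) (15,14/3) (15,10) (11,14)]
4. After y ≤ 13: [(11,13) (11,10/3) (15,14/3) (15,10) (12,13)]
5. Canonical ring: [(11,10/3) (15,14/3) (15,10) (12,13) (11,13)]

Clipped polygon: [(11,10/3) (15,14/3) (15,10) (12,13) (11,13)]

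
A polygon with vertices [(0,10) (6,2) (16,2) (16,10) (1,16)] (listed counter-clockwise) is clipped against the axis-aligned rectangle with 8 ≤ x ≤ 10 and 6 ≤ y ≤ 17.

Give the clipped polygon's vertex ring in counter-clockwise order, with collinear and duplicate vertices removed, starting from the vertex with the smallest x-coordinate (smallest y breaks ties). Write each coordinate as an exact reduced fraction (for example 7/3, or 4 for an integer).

1. After x ≥ 8: [(8,2) (16,2) (16,10) (8,66/5)]
2. After x ≤ 10: [(8,2) (10,2) (10,62/5) (8,66/5)]
3. After y ≥ 6: [(8,6) (10,6) (10,62/5) (8,66/5)]
4. After y ≤ 17: [(8,6) (10,6) (10,62/5) (8,66/5)]
5. Canonical ring: [(8,6) (10,6) (10,62/5) (8,66/5)]

Clipped polygon: [(8,6) (10,6) (10,62/5) (8,66/5)]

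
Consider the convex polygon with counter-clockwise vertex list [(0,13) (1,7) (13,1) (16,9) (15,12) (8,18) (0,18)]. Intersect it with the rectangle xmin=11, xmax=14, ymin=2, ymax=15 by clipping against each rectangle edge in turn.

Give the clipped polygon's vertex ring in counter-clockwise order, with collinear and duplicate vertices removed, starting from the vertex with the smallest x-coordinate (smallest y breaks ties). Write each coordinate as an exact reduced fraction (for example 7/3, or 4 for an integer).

1. After x ≥ 11: [(11,2) (13,1) (16,9) (15,12) (11,108/7)]
2. After x ≤ 14: [(11,2) (13,1) (14,11/3) (14,90/7) (11,108/7)]
3. After y ≥ 2: [(11,2) (11,2) (107/8,2) (14,11/3) (14,90/7) (11,108/7)]
4. After y ≤ 15: [(11,15) (11,2) (11,2) (107/8,2) (14,11/3) (14,90/7) (23/2,15)]
5. Canonical ring: [(11,2) (107/8,2) (14,11/3) (14,90/7) (23/2,15) (11,15)]

Clipped polygon: [(11,2) (107/8,2) (14,11/3) (14,90/7) (23/2,15) (11,15)]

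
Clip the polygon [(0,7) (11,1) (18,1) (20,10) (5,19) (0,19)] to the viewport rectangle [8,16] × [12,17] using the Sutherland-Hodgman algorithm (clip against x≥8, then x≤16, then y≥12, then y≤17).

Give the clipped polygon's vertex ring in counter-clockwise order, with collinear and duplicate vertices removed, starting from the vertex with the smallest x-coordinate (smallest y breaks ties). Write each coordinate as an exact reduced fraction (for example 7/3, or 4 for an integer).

Clipped polygon: [(8,12) (16,12) (16,62/5) (25/3,17) (8,17)]

1. After x ≥ 8: [(8,29/11) (11,1) (18,1) (20,10) (8,86/5)]
2. After x ≤ 16: [(8,29/11) (11,1) (16,1) (16,62/5) (8,86/5)]
3. After y ≥ 12: [(8,12) (16,12) (16,62/5) (8,86/5)]
4. After y ≤ 17: [(8,17) (8,12) (16,12) (16,62/5) (25/3,17)]
5. Canonical ring: [(8,12) (16,12) (16,62/5) (25/3,17) (8,17)]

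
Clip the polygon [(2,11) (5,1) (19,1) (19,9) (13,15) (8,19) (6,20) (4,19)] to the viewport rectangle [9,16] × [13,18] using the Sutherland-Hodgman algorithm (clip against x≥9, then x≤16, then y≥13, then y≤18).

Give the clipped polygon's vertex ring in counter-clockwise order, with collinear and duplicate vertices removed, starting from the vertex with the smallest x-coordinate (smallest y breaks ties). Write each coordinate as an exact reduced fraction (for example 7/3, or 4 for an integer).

Clipped polygon: [(9,13) (15,13) (13,15) (37/4,18) (9,18)]

1. After x ≥ 9: [(9,1) (19,1) (19,9) (13,15) (9,91/5)]
2. After x ≤ 16: [(9,1) (16,1) (16,12) (13,15) (9,91/5)]
3. After y ≥ 13: [(9,13) (15,13) (13,15) (9,91/5)]
4. After y ≤ 18: [(9,18) (9,13) (15,13) (13,15) (37/4,18)]
5. Canonical ring: [(9,13) (15,13) (13,15) (37/4,18) (9,18)]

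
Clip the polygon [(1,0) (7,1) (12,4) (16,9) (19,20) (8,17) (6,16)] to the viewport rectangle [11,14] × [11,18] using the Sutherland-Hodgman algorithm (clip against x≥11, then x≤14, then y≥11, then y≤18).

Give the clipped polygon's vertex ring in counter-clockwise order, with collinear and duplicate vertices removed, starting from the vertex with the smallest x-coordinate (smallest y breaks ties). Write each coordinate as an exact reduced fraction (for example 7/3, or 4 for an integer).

Clipped polygon: [(11,11) (14,11) (14,18) (35/3,18) (11,196/11)]

1. After x ≥ 11: [(11,17/5) (12,4) (16,9) (19,20) (11,196/11)]
2. After x ≤ 14: [(11,17/5) (12,4) (14,13/2) (14,205/11) (11,196/11)]
3. After y ≥ 11: [(11,11) (14,11) (14,205/11) (11,196/11)]
4. After y ≤ 18: [(11,11) (14,11) (14,18) (35/3,18) (11,196/11)]
5. Canonical ring: [(11,11) (14,11) (14,18) (35/3,18) (11,196/11)]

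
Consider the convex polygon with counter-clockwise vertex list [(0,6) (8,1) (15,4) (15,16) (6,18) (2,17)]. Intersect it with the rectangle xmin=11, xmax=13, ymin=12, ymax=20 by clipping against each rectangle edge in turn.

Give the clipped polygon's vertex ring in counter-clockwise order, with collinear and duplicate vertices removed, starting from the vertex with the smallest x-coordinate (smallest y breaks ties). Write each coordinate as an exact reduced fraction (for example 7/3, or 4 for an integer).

Clipped polygon: [(11,12) (13,12) (13,148/9) (11,152/9)]

1. After x ≥ 11: [(11,16/7) (15,4) (15,16) (11,152/9)]
2. After x ≤ 13: [(11,16/7) (13,22/7) (13,148/9) (11,152/9)]
3. After y ≥ 12: [(11,12) (13,12) (13,148/9) (11,152/9)]
4. After y ≤ 20: [(11,12) (13,12) (13,148/9) (11,152/9)]
5. Canonical ring: [(11,12) (13,12) (13,148/9) (11,152/9)]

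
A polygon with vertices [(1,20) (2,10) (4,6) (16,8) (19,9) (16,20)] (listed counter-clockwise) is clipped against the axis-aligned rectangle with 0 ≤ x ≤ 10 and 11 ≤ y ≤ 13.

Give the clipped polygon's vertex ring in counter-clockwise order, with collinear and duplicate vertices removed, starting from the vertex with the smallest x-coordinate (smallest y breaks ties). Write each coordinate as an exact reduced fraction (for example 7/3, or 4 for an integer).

1. After x ≥ 0: [(1,20) (2,10) (4,6) (16,8) (19,9) (16,20)]
2. After x ≤ 10: [(10,20) (1,20) (2,10) (4,6) (10,7)]
3. After y ≥ 11: [(10,11) (10,20) (1,20) (19/10,11)]
4. After y ≤ 13: [(10,11) (10,13) (17/10,13) (19/10,11)]
5. Canonical ring: [(17/10,13) (19/10,11) (10,11) (10,13)]

Clipped polygon: [(17/10,13) (19/10,11) (10,11) (10,13)]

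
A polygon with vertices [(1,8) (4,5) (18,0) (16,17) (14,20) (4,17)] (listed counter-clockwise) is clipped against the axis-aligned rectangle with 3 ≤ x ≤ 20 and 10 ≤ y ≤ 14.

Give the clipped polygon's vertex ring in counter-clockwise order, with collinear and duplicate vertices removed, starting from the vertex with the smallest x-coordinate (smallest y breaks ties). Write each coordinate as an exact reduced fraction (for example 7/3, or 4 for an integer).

Clipped polygon: [(3,10) (286/17,10) (278/17,14) (3,14)]

1. After x ≥ 3: [(3,14) (3,6) (4,5) (18,0) (16,17) (14,20) (4,17)]
2. After x ≤ 20: [(3,14) (3,6) (4,5) (18,0) (16,17) (14,20) (4,17)]
3. After y ≥ 10: [(3,14) (3,10) (286/17,10) (16,17) (14,20) (4,17)]
4. After y ≤ 14: [(3,14) (3,14) (3,10) (286/17,10) (278/17,14)]
5. Canonical ring: [(3,10) (286/17,10) (278/17,14) (3,14)]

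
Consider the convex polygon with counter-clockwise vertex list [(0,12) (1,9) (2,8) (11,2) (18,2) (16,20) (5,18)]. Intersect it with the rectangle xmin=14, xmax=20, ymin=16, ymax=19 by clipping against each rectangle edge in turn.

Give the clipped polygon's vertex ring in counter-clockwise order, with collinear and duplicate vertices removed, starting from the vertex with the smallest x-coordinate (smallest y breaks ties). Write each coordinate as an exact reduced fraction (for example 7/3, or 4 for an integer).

Clipped polygon: [(14,16) (148/9,16) (145/9,19) (14,19)]

1. After x ≥ 14: [(14,2) (18,2) (16,20) (14,216/11)]
2. After x ≤ 20: [(14,2) (18,2) (16,20) (14,216/11)]
3. After y ≥ 16: [(14,16) (148/9,16) (16,20) (14,216/11)]
4. After y ≤ 19: [(14,19) (14,16) (148/9,16) (145/9,19)]
5. Canonical ring: [(14,16) (148/9,16) (145/9,19) (14,19)]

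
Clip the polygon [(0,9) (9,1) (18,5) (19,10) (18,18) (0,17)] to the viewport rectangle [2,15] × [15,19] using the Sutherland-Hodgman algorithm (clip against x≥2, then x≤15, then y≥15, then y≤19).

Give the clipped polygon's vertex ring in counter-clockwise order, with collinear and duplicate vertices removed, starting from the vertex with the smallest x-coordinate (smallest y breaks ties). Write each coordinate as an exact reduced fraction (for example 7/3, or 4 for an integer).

Clipped polygon: [(2,15) (15,15) (15,107/6) (2,154/9)]

1. After x ≥ 2: [(2,65/9) (9,1) (18,5) (19,10) (18,18) (2,154/9)]
2. After x ≤ 15: [(2,65/9) (9,1) (15,11/3) (15,107/6) (2,154/9)]
3. After y ≥ 15: [(2,15) (15,15) (15,107/6) (2,154/9)]
4. After y ≤ 19: [(2,15) (15,15) (15,107/6) (2,154/9)]
5. Canonical ring: [(2,15) (15,15) (15,107/6) (2,154/9)]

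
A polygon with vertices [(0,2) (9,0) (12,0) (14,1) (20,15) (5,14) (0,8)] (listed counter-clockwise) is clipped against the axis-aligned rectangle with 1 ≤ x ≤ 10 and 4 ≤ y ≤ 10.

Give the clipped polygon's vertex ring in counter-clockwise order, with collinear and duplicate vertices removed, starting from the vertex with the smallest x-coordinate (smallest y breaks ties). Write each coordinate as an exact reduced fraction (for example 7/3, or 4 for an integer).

1. After x ≥ 1: [(1,16/9) (9,0) (12,0) (14,1) (20,15) (5,14) (1,46/5)]
2. After x ≤ 10: [(1,16/9) (9,0) (10,0) (10,43/3) (5,14) (1,46/5)]
3. After y ≥ 4: [(1,4) (10,4) (10,43/3) (5,14) (1,46/5)]
4. After y ≤ 10: [(1,4) (10,4) (10,10) (5/3,10) (1,46/5)]
5. Canonical ring: [(1,4) (10,4) (10,10) (5/3,10) (1,46/5)]

Clipped polygon: [(1,4) (10,4) (10,10) (5/3,10) (1,46/5)]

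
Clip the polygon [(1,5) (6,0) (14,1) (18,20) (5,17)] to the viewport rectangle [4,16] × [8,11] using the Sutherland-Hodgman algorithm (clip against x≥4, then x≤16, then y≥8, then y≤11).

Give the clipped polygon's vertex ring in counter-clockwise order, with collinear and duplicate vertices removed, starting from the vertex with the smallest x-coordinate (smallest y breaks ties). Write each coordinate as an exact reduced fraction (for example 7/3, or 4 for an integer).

Clipped polygon: [(4,8) (294/19,8) (16,21/2) (16,11) (4,11)]

1. After x ≥ 4: [(4,14) (4,2) (6,0) (14,1) (18,20) (5,17)]
2. After x ≤ 16: [(4,14) (4,2) (6,0) (14,1) (16,21/2) (16,254/13) (5,17)]
3. After y ≥ 8: [(4,14) (4,8) (294/19,8) (16,21/2) (16,254/13) (5,17)]
4. After y ≤ 11: [(4,11) (4,8) (294/19,8) (16,21/2) (16,11)]
5. Canonical ring: [(4,8) (294/19,8) (16,21/2) (16,11) (4,11)]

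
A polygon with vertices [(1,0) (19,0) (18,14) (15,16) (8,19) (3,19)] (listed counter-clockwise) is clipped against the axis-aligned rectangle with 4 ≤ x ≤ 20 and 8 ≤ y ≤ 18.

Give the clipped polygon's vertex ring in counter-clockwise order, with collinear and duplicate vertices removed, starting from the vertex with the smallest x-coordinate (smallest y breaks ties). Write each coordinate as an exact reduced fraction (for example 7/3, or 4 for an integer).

1. After x ≥ 4: [(4,0) (19,0) (18,14) (15,16) (8,19) (4,19)]
2. After x ≤ 20: [(4,0) (19,0) (18,14) (15,16) (8,19) (4,19)]
3. After y ≥ 8: [(4,8) (129/7,8) (18,14) (15,16) (8,19) (4,19)]
4. After y ≤ 18: [(4,18) (4,8) (129/7,8) (18,14) (15,16) (31/3,18)]
5. Canonical ring: [(4,8) (129/7,8) (18,14) (15,16) (31/3,18) (4,18)]

Clipped polygon: [(4,8) (129/7,8) (18,14) (15,16) (31/3,18) (4,18)]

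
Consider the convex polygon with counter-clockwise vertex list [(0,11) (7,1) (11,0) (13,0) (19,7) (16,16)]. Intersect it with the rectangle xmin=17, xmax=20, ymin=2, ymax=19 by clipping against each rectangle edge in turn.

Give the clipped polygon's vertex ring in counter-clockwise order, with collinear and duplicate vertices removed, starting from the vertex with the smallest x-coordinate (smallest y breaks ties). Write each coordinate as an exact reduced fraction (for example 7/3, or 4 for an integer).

Clipped polygon: [(17,14/3) (19,7) (17,13)]

1. After x ≥ 17: [(17,14/3) (19,7) (17,13)]
2. After x ≤ 20: [(17,14/3) (19,7) (17,13)]
3. After y ≥ 2: [(17,14/3) (19,7) (17,13)]
4. After y ≤ 19: [(17,14/3) (19,7) (17,13)]
5. Canonical ring: [(17,14/3) (19,7) (17,13)]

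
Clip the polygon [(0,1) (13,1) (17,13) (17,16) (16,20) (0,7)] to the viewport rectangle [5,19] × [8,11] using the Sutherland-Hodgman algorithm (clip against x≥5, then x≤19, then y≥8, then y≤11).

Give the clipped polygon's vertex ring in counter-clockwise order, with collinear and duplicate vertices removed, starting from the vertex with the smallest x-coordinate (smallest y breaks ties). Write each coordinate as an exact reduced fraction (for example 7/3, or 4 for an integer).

Clipped polygon: [(5,8) (46/3,8) (49/3,11) (5,11)]

1. After x ≥ 5: [(5,1) (13,1) (17,13) (17,16) (16,20) (5,177/16)]
2. After x ≤ 19: [(5,1) (13,1) (17,13) (17,16) (16,20) (5,177/16)]
3. After y ≥ 8: [(5,8) (46/3,8) (17,13) (17,16) (16,20) (5,177/16)]
4. After y ≤ 11: [(5,11) (5,8) (46/3,8) (49/3,11)]
5. Canonical ring: [(5,8) (46/3,8) (49/3,11) (5,11)]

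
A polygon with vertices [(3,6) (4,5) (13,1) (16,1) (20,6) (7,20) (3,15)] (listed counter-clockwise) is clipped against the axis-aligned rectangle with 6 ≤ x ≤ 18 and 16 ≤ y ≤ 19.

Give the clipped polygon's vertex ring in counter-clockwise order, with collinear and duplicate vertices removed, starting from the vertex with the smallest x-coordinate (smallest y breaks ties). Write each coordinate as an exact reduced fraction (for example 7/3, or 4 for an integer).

1. After x ≥ 6: [(6,37/9) (13,1) (16,1) (20,6) (7,20) (6,75/4)]
2. After x ≤ 18: [(6,37/9) (13,1) (16,1) (18,7/2) (18,106/13) (7,20) (6,75/4)]
3. After y ≥ 16: [(6,16) (75/7,16) (7,20) (6,75/4)]
4. After y ≤ 19: [(6,16) (75/7,16) (111/14,19) (31/5,19) (6,75/4)]
5. Canonical ring: [(6,16) (75/7,16) (111/14,19) (31/5,19) (6,75/4)]

Clipped polygon: [(6,16) (75/7,16) (111/14,19) (31/5,19) (6,75/4)]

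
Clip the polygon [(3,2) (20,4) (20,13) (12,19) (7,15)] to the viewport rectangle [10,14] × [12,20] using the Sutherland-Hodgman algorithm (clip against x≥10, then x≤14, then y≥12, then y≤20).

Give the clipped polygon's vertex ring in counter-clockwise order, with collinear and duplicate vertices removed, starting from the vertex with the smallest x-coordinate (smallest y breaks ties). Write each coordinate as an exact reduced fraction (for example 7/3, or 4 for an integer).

1. After x ≥ 10: [(10,48/17) (20,4) (20,13) (12,19) (10,87/5)]
2. After x ≤ 14: [(10,48/17) (14,56/17) (14,35/2) (12,19) (10,87/5)]
3. After y ≥ 12: [(10,12) (14,12) (14,35/2) (12,19) (10,87/5)]
4. After y ≤ 20: [(10,12) (14,12) (14,35/2) (12,19) (10,87/5)]
5. Canonical ring: [(10,12) (14,12) (14,35/2) (12,19) (10,87/5)]

Clipped polygon: [(10,12) (14,12) (14,35/2) (12,19) (10,87/5)]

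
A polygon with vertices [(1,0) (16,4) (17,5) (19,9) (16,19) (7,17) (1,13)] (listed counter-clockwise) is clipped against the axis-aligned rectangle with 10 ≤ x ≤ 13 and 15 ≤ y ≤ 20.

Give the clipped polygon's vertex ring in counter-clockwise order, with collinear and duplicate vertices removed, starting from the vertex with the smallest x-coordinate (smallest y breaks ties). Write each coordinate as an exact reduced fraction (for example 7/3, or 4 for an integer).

Clipped polygon: [(10,15) (13,15) (13,55/3) (10,53/3)]

1. After x ≥ 10: [(10,12/5) (16,4) (17,5) (19,9) (16,19) (10,53/3)]
2. After x ≤ 13: [(10,12/5) (13,16/5) (13,55/3) (10,53/3)]
3. After y ≥ 15: [(10,15) (13,15) (13,55/3) (10,53/3)]
4. After y ≤ 20: [(10,15) (13,15) (13,55/3) (10,53/3)]
5. Canonical ring: [(10,15) (13,15) (13,55/3) (10,53/3)]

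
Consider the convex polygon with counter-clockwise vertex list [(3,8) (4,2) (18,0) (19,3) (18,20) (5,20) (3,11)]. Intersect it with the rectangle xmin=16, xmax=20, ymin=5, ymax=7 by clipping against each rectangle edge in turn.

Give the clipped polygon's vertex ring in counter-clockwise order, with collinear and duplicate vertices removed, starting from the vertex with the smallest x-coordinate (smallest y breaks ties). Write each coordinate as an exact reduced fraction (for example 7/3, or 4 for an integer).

1. After x ≥ 16: [(16,2/7) (18,0) (19,3) (18,20) (16,20)]
2. After x ≤ 20: [(16,2/7) (18,0) (19,3) (18,20) (16,20)]
3. After y ≥ 5: [(16,5) (321/17,5) (18,20) (16,20)]
4. After y ≤ 7: [(16,7) (16,5) (321/17,5) (319/17,7)]
5. Canonical ring: [(16,5) (321/17,5) (319/17,7) (16,7)]

Clipped polygon: [(16,5) (321/17,5) (319/17,7) (16,7)]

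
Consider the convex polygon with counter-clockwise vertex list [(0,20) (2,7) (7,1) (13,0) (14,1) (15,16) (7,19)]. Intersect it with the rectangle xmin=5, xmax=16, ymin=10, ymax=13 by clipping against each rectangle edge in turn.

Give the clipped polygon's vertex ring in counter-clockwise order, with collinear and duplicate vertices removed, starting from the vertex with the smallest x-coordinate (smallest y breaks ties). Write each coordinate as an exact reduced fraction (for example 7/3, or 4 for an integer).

1. After x ≥ 5: [(5,135/7) (5,17/5) (7,1) (13,0) (14,1) (15,16) (7,19)]
2. After x ≤ 16: [(5,135/7) (5,17/5) (7,1) (13,0) (14,1) (15,16) (7,19)]
3. After y ≥ 10: [(5,135/7) (5,10) (73/5,10) (15,16) (7,19)]
4. After y ≤ 13: [(5,13) (5,10) (73/5,10) (74/5,13)]
5. Canonical ring: [(5,10) (73/5,10) (74/5,13) (5,13)]

Clipped polygon: [(5,10) (73/5,10) (74/5,13) (5,13)]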